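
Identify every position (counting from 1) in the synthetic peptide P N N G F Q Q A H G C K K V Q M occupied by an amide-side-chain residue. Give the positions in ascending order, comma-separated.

Only N (asparagine) and Q (glutamine) carry a side-chain carboxamide.
Matching residues: N2, N3, Q6, Q7, Q15.

2, 3, 6, 7, 15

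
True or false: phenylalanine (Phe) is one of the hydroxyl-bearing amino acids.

The –OH-bearing residues are Ser, Thr (aliphatic alcohols), and Tyr (phenol).
Phenylalanine is not in this group.

False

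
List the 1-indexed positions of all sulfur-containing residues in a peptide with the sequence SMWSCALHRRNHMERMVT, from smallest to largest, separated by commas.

Only Cys (C) and Met (M) have a sulfur atom in the side chain.
Matching residues: M2, C5, M13, M16.

2, 5, 13, 16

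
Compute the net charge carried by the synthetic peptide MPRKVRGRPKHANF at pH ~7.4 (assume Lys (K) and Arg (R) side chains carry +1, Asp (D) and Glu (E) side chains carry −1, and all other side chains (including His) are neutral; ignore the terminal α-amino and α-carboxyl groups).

+5

Positive (K, R): R3, K4, R6, R8, K10 → +5.
Negative (D, E): none → −0.
Net charge = (+5) + (−0) = +5.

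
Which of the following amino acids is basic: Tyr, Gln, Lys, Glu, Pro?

Lysine (K), arginine (R), and histidine (H) have basic, nitrogen-containing side chains.
Of the listed options, only Lys belongs to this group.

Lys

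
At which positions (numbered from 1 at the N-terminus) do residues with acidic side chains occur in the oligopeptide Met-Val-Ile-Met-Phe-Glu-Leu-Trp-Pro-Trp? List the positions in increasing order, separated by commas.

Aspartate (D) and glutamate (E) have carboxylic-acid side chains and are the acidic amino acids.
Matching residues: Glu6.

6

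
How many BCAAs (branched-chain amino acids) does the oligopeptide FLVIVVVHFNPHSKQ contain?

The BCAAs are Val, Leu, and Ile — aliphatic side chains with a branch point.
Matching residues: L2, V3, I4, V5, V6, V7.

6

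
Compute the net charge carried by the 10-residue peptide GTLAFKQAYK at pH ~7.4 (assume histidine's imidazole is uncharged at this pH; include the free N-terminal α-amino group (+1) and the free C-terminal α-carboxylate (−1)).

+2

At pH ~7.4 the Lys and Arg side chains are protonated (+1), the Asp and Glu side chains are deprotonated (−1), and with His taken as neutral all other side chains carry no charge.
Positive (K, R): K6, K10 → +2.
Negative (D, E): none → −0.
The N-terminus (+1) and C-terminus (−1) cancel.
Net charge = (+2) + (−0) = +2.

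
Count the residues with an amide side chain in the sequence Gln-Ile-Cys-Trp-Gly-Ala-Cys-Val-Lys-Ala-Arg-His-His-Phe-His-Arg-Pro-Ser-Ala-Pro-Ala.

The amide-side-chain residues are Asn (N) and Gln (Q).
Matching residues: Gln1.

1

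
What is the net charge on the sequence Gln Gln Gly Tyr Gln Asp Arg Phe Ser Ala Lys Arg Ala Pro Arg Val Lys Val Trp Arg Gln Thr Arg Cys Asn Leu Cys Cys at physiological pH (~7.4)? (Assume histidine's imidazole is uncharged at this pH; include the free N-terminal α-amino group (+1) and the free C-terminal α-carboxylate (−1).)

The side chains ionized at physiological pH are Lys/Arg (+1) and Asp/Glu (−1); with His treated as neutral, nothing else contributes.
Positive (K, R): Arg7, Lys11, Arg12, Arg15, Lys17, Arg20, Arg23 → +7.
Negative (D, E): Asp6 → −1.
The N-terminus (+1) and C-terminus (−1) cancel.
Net charge = (+7) + (−1) = +6.

+6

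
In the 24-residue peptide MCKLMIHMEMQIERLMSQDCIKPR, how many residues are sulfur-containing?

7

Cysteine (C, thiol) and methionine (M, thioether) are the two sulfur-containing amino acids.
Matching residues: M1, C2, M5, M8, M10, M16, C20.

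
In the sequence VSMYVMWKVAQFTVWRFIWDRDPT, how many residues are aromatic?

The aromatic amino acids are Phe (F, benzyl), Trp (W, indole), and Tyr (Y, phenol).
Matching residues: Y4, W7, F12, W15, F17, W19.

6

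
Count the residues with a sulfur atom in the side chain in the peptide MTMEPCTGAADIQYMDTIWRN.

The sulfur-bearing residues are cysteine (–SH) and methionine (–S–CH₃).
Matching residues: M1, M3, C6, M15.

4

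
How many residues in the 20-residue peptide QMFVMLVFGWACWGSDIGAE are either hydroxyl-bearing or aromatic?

Hydroxyl-bearing: S, T, Y. Aromatic: F, W, Y.
Hydroxyl-bearing residues here: S15 (1).
Aromatic residues here: F3, F8, W10, W13 (4).
(Y belongs to both groups, but none appear in this sequence.) Total = 1 + 4 = 5.

5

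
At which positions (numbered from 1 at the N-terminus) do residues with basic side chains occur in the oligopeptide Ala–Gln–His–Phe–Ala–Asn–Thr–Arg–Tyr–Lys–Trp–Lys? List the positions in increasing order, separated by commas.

3, 8, 10, 12

Lysine (K), arginine (R), and histidine (H) have basic, nitrogen-containing side chains.
Matching residues: His3, Arg8, Lys10, Lys12.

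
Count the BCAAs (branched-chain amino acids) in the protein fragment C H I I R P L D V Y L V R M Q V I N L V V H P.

Valine (V), leucine (L), and isoleucine (I) are the branched-chain amino acids.
Matching residues: I3, I4, L7, V9, L11, V12, V16, I17, L19, V20, V21.

11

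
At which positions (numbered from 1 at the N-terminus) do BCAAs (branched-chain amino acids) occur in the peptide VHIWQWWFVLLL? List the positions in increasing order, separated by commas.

1, 3, 9, 10, 11, 12

Valine (V), leucine (L), and isoleucine (I) are the branched-chain amino acids.
Matching residues: V1, I3, V9, L10, L11, L12.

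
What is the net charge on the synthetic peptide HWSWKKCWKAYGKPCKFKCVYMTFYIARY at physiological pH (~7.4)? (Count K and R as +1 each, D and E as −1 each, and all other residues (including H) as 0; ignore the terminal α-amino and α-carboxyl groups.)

+7

Positive (K, R): K5, K6, K9, K13, K16, K18, R28 → +7.
Negative (D, E): none → −0.
Net charge = (+7) + (−0) = +7.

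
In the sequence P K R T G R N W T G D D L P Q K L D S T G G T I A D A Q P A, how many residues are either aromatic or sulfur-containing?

1

Aromatic: F, W, Y. Sulfur-containing: C, M.
Aromatic residues here: W8 (1).
Sulfur-containing residues here: none (0).
The two groups share no amino acid, so total = 1 + 0 = 1.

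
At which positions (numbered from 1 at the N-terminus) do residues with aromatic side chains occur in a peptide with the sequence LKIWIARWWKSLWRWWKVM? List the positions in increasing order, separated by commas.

4, 8, 9, 13, 15, 16

The aromatic amino acids are Phe (F, benzyl), Trp (W, indole), and Tyr (Y, phenol).
Matching residues: W4, W8, W9, W13, W15, W16.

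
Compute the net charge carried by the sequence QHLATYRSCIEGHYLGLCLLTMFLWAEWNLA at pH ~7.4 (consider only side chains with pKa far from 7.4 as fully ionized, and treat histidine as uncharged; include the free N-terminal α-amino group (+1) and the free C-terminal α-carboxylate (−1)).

-1

At pH ~7.4 the Lys and Arg side chains are protonated (+1), the Asp and Glu side chains are deprotonated (−1), and with His taken as neutral all other side chains carry no charge.
Positive (K, R): R7 → +1.
Negative (D, E): E11, E27 → −2.
The N-terminus (+1) and C-terminus (−1) cancel.
Net charge = (+1) + (−2) = −1.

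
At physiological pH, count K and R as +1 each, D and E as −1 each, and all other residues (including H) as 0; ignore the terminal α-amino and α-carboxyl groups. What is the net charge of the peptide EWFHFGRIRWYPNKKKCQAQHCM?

+4

Positive (K, R): R7, R9, K14, K15, K16 → +5.
Negative (D, E): E1 → −1.
Net charge = (+5) + (−1) = +4.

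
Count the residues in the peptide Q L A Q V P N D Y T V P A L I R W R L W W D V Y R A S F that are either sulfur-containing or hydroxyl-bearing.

Sulfur-containing: C, M. Hydroxyl-bearing: S, T, Y.
Sulfur-containing residues here: none (0).
Hydroxyl-bearing residues here: Y9, T10, Y24, S27 (4).
The two groups share no amino acid, so total = 0 + 4 = 4.

4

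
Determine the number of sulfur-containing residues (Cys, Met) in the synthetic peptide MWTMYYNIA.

Matching residues: M1, M4.

2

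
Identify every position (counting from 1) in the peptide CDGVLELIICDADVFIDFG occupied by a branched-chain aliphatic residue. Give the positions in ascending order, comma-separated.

The BCAAs are Val, Leu, and Ile — aliphatic side chains with a branch point.
Matching residues: V4, L5, L7, I8, I9, V14, I16.

4, 5, 7, 8, 9, 14, 16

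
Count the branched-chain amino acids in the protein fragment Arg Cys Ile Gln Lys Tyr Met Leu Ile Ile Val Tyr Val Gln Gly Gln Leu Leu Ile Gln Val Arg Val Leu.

12

Valine (V), leucine (L), and isoleucine (I) are the branched-chain amino acids.
Matching residues: Ile3, Leu8, Ile9, Ile10, Val11, Val13, Leu17, Leu18, Ile19, Val21, Val23, Leu24.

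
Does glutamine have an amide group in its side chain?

Asparagine (N) and glutamine (Q) have uncharged amide side chains.
Glutamine is in this group.

Yes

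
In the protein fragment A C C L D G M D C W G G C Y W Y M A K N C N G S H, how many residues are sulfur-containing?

7

Only Cys (C) and Met (M) have a sulfur atom in the side chain.
Matching residues: C2, C3, M7, C9, C13, M17, C21.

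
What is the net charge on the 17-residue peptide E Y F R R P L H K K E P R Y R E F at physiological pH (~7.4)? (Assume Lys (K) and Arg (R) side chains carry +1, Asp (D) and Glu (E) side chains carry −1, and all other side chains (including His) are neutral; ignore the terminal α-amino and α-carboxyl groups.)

Positive (K, R): R4, R5, K9, K10, R13, R15 → +6.
Negative (D, E): E1, E11, E16 → −3.
Net charge = (+6) + (−3) = +3.

+3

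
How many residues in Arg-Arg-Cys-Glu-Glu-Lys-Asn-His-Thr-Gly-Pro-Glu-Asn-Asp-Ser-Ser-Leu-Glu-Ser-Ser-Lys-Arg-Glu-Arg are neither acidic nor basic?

Acidic: D, E. Basic: K, R, H. All other residues are neither.
Matching residues: Cys3, Asn7, Thr9, Gly10, Pro11, Asn13, Ser15, Ser16, Leu17, Ser19, Ser20.

11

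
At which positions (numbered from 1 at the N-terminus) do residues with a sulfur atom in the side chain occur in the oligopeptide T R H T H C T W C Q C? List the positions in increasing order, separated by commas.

6, 9, 11

Only Cys (C) and Met (M) have a sulfur atom in the side chain.
Matching residues: C6, C9, C11.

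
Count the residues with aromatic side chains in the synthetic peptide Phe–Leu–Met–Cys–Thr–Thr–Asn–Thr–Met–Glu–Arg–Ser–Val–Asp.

1

The aromatic amino acids are Phe (F, benzyl), Trp (W, indole), and Tyr (Y, phenol).
Matching residues: Phe1.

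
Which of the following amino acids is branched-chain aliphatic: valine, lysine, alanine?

valine

V, L, and I make up the branched-chain aliphatic group.
Of the listed options, only valine belongs to this group.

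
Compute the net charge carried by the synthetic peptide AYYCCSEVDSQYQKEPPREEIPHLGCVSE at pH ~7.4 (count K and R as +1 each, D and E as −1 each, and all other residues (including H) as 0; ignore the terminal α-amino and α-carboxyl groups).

-4

Positive (K, R): K14, R18 → +2.
Negative (D, E): E7, D9, E15, E19, E20, E29 → −6.
Net charge = (+2) + (−6) = −4.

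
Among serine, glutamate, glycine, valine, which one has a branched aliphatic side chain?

Valine (V), leucine (L), and isoleucine (I) are the branched-chain amino acids.
Of the listed options, only valine belongs to this group.

valine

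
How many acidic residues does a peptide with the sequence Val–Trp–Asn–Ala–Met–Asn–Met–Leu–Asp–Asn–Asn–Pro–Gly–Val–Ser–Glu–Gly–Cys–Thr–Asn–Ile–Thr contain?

Only D (aspartate) and E (glutamate) carry a side-chain carboxylic acid.
Matching residues: Asp9, Glu16.

2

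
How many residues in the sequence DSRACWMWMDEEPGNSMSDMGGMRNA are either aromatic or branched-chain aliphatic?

Aromatic: F, W, Y. Branched-chain aliphatic: I, L, V.
Aromatic residues here: W6, W8 (2).
Branched-chain aliphatic residues here: none (0).
The two groups share no amino acid, so total = 2 + 0 = 2.

2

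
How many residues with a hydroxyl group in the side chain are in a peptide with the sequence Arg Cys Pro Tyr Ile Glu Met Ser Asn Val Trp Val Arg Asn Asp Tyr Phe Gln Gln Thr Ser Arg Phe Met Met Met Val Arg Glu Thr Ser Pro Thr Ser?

9

The –OH-bearing residues are Ser, Thr (aliphatic alcohols), and Tyr (phenol).
Matching residues: Tyr4, Ser8, Tyr16, Thr20, Ser21, Thr30, Ser31, Thr33, Ser34.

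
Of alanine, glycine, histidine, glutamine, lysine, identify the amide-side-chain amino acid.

The amide-side-chain residues are Asn (N) and Gln (Q).
Of the listed options, only glutamine belongs to this group.

glutamine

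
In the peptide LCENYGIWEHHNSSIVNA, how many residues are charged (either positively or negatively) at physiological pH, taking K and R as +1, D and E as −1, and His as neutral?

2

Charged side chains at pH ~7.4: K, R (positive); D, E (negative).
Matching residues: E3, E9.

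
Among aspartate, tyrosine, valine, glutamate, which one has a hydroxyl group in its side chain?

tyrosine

S, T, and Y are the three residues with a side-chain hydroxyl.
Of the listed options, only tyrosine belongs to this group.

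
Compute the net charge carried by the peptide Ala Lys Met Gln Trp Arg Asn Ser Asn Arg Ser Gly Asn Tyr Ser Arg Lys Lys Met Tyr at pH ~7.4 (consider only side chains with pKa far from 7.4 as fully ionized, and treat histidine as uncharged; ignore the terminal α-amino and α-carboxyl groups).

At pH ~7.4 the Lys and Arg side chains are protonated (+1), the Asp and Glu side chains are deprotonated (−1), and with His taken as neutral all other side chains carry no charge.
Positive (K, R): Lys2, Arg6, Arg10, Arg16, Lys17, Lys18 → +6.
Negative (D, E): none → −0.
Net charge = (+6) + (−0) = +6.

+6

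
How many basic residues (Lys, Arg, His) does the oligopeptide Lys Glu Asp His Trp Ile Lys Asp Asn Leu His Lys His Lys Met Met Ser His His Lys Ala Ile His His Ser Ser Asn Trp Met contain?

12

Matching residues: Lys1, His4, Lys7, His11, Lys12, His13, Lys14, His18, His19, Lys20, His23, His24.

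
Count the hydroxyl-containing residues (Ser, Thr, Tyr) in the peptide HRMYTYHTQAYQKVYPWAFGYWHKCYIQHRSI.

9

Matching residues: Y4, T5, Y6, T8, Y11, Y15, Y21, Y26, S31.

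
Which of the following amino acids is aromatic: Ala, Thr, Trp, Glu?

Phenylalanine (F), tryptophan (W), and tyrosine (Y) have aromatic ring side chains.
Of the listed options, only Trp belongs to this group.

Trp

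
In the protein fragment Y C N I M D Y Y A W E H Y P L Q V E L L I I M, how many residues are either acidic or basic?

4

Acidic: D, E. Basic: H, K, R.
Acidic residues here: D6, E11, E18 (3).
Basic residues here: H12 (1).
The two groups share no amino acid, so total = 3 + 1 = 4.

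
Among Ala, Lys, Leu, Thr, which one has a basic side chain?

The basic amino acids are Lys (K), Arg (R), and His (H).
Of the listed options, only Lys belongs to this group.

Lys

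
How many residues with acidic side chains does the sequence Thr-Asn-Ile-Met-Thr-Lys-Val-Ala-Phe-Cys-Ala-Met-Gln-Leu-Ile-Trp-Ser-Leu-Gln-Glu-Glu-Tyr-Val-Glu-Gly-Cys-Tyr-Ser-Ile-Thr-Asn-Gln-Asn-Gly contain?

The acidic residues are Asp (D) and Glu (E), whose side chains end in a carboxylate group.
Matching residues: Glu20, Glu21, Glu24.

3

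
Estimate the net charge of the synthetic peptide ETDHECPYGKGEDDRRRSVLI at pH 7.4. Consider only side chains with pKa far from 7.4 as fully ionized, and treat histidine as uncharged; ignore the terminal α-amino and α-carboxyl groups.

-2

At pH ~7.4 the Lys and Arg side chains are protonated (+1), the Asp and Glu side chains are deprotonated (−1), and with His taken as neutral all other side chains carry no charge.
Positive (K, R): K10, R15, R16, R17 → +4.
Negative (D, E): E1, D3, E5, E12, D13, D14 → −6.
Net charge = (+4) + (−6) = −2.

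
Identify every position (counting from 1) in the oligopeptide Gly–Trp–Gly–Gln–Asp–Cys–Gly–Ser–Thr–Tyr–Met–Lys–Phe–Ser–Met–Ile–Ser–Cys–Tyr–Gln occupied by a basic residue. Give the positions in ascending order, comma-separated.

Lysine (K), arginine (R), and histidine (H) have basic, nitrogen-containing side chains.
Matching residues: Lys12.

12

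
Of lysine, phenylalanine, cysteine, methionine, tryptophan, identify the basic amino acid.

Lysine (K), arginine (R), and histidine (H) have basic, nitrogen-containing side chains.
Of the listed options, only lysine belongs to this group.

lysine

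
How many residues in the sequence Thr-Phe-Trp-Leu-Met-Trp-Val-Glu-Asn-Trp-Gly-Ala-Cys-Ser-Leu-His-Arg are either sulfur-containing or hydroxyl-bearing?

4

Sulfur-containing: C, M. Hydroxyl-bearing: S, T, Y.
Sulfur-containing residues here: Met5, Cys13 (2).
Hydroxyl-bearing residues here: Thr1, Ser14 (2).
The two groups share no amino acid, so total = 2 + 2 = 4.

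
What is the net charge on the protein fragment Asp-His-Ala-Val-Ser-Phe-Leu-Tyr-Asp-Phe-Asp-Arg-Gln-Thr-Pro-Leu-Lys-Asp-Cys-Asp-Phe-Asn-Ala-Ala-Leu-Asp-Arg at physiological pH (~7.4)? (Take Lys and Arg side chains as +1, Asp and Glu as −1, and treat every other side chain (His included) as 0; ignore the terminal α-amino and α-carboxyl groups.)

Positive (K, R): Arg12, Lys17, Arg27 → +3.
Negative (D, E): Asp1, Asp9, Asp11, Asp18, Asp20, Asp26 → −6.
Net charge = (+3) + (−6) = −3.

-3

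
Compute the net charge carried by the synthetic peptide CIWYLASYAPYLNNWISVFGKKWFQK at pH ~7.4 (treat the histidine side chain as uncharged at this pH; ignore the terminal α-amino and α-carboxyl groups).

Near pH 7.4, K and R contribute +1 each, D and E contribute −1 each, and every other side chain (His included, as stated) is uncharged.
Positive (K, R): K21, K22, K26 → +3.
Negative (D, E): none → −0.
Net charge = (+3) + (−0) = +3.

+3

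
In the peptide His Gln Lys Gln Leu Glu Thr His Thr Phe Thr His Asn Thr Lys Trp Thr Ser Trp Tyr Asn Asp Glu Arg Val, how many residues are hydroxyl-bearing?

S, T, and Y are the three residues with a side-chain hydroxyl.
Matching residues: Thr7, Thr9, Thr11, Thr14, Thr17, Ser18, Tyr20.

7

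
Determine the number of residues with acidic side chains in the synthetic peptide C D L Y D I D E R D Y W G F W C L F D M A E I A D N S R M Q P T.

8

Aspartate (D) and glutamate (E) have carboxylic-acid side chains and are the acidic amino acids.
Matching residues: D2, D5, D7, E8, D10, D19, E22, D25.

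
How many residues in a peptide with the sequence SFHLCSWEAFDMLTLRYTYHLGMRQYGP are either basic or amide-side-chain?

5

Basic: H, K, R. Amide-side-chain: N, Q.
Basic residues here: H3, R16, H20, R24 (4).
Amide-side-chain residues here: Q25 (1).
The two groups share no amino acid, so total = 4 + 1 = 5.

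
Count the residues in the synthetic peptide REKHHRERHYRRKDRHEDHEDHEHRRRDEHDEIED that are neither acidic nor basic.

Acidic: D, E. Basic: K, R, H. All other residues are neither.
Matching residues: Y10, I33.

2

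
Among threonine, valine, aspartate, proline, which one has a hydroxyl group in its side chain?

threonine

Serine (S), threonine (T), and tyrosine (Y) each carry a hydroxyl group on the side chain.
Of the listed options, only threonine belongs to this group.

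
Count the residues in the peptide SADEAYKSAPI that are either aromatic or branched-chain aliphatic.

2

Aromatic: F, W, Y. Branched-chain aliphatic: I, L, V.
Aromatic residues here: Y6 (1).
Branched-chain aliphatic residues here: I11 (1).
The two groups share no amino acid, so total = 1 + 1 = 2.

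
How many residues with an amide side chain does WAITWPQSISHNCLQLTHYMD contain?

3

The amide-side-chain residues are Asn (N) and Gln (Q).
Matching residues: Q7, N12, Q15.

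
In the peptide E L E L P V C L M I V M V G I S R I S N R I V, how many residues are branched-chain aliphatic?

11

The BCAAs are Val, Leu, and Ile — aliphatic side chains with a branch point.
Matching residues: L2, L4, V6, L8, I10, V11, V13, I15, I18, I22, V23.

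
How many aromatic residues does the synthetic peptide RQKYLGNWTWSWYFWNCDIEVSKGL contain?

7

Phenylalanine (F), tryptophan (W), and tyrosine (Y) have aromatic ring side chains.
Matching residues: Y4, W8, W10, W12, Y13, F14, W15.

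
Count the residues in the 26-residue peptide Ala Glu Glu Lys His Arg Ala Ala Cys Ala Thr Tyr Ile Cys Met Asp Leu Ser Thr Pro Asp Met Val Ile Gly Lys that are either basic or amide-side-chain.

Basic: H, K, R. Amide-side-chain: N, Q.
Basic residues here: Lys4, His5, Arg6, Lys26 (4).
Amide-side-chain residues here: none (0).
The two groups share no amino acid, so total = 4 + 0 = 4.

4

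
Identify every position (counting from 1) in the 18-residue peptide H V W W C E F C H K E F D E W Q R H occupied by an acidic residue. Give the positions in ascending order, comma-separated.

The acidic residues are Asp (D) and Glu (E), whose side chains end in a carboxylate group.
Matching residues: E6, E11, D13, E14.

6, 11, 13, 14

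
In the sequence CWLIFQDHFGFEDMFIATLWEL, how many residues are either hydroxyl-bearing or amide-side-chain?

Hydroxyl-bearing: S, T, Y. Amide-side-chain: N, Q.
Hydroxyl-bearing residues here: T18 (1).
Amide-side-chain residues here: Q6 (1).
The two groups share no amino acid, so total = 1 + 1 = 2.

2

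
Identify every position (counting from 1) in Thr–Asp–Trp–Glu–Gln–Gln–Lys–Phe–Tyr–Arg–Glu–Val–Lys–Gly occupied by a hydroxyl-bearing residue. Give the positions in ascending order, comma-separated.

1, 9

Serine (S), threonine (T), and tyrosine (Y) each carry a hydroxyl group on the side chain.
Matching residues: Thr1, Tyr9.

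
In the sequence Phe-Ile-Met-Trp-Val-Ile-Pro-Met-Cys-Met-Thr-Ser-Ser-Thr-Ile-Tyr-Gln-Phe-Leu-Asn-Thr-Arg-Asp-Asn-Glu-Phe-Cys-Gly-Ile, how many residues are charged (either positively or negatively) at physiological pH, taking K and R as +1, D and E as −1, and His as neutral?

Charged side chains at pH ~7.4: K, R (positive); D, E (negative).
Matching residues: Arg22, Asp23, Glu25.

3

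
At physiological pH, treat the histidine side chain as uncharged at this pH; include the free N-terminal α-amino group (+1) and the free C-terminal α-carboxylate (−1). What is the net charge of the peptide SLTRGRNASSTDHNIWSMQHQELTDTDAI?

The side chains ionized at physiological pH are Lys/Arg (+1) and Asp/Glu (−1); with His treated as neutral, nothing else contributes.
Positive (K, R): R4, R6 → +2.
Negative (D, E): D12, E22, D25, D27 → −4.
The N-terminus (+1) and C-terminus (−1) cancel.
Net charge = (+2) + (−4) = −2.

-2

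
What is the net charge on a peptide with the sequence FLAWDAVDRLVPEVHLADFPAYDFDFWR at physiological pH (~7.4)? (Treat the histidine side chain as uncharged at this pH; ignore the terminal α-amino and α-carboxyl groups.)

-4

At pH ~7.4 the Lys and Arg side chains are protonated (+1), the Asp and Glu side chains are deprotonated (−1), and with His taken as neutral all other side chains carry no charge.
Positive (K, R): R9, R28 → +2.
Negative (D, E): D5, D8, E13, D18, D23, D25 → −6.
Net charge = (+2) + (−6) = −4.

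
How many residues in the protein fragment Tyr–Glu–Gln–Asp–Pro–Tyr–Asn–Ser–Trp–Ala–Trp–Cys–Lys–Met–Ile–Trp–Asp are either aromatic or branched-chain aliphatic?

Aromatic: F, W, Y. Branched-chain aliphatic: I, L, V.
Aromatic residues here: Tyr1, Tyr6, Trp9, Trp11, Trp16 (5).
Branched-chain aliphatic residues here: Ile15 (1).
The two groups share no amino acid, so total = 5 + 1 = 6.

6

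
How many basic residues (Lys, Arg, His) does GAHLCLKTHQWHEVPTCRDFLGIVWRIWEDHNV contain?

Matching residues: H3, K7, H9, H12, R18, R26, H31.

7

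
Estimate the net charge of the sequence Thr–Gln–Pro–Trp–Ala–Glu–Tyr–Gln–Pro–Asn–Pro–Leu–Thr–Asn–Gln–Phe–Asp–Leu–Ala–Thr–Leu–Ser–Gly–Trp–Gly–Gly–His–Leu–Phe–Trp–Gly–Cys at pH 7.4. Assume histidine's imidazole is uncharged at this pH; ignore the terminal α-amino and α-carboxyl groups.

-2

The side chains ionized at physiological pH are Lys/Arg (+1) and Asp/Glu (−1); with His treated as neutral, nothing else contributes.
Positive (K, R): none → +0.
Negative (D, E): Glu6, Asp17 → −2.
Net charge = (+0) + (−2) = −2.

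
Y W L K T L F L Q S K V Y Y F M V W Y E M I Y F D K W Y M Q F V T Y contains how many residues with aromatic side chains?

The aromatic amino acids are Phe (F, benzyl), Trp (W, indole), and Tyr (Y, phenol).
Matching residues: Y1, W2, F7, Y13, Y14, F15, W18, Y19, Y23, F24, W27, Y28, F31, Y34.

14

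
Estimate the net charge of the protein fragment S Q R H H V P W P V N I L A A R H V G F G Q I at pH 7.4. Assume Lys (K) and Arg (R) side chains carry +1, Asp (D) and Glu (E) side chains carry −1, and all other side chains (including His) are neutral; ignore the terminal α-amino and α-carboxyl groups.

+2

Positive (K, R): R3, R16 → +2.
Negative (D, E): none → −0.
Net charge = (+2) + (−0) = +2.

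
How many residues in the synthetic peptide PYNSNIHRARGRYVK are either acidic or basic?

5

Acidic: D, E. Basic: H, K, R.
Acidic residues here: none (0).
Basic residues here: H7, R8, R10, R12, K15 (5).
The two groups share no amino acid, so total = 0 + 5 = 5.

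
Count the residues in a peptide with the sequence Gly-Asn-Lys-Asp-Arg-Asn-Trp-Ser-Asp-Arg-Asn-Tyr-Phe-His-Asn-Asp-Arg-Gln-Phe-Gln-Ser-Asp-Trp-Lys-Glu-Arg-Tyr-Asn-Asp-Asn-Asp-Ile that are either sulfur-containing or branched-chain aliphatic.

Sulfur-containing: C, M. Branched-chain aliphatic: I, L, V.
Sulfur-containing residues here: none (0).
Branched-chain aliphatic residues here: Ile32 (1).
The two groups share no amino acid, so total = 0 + 1 = 1.

1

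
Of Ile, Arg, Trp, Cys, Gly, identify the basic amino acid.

Arg

K, R, and H are the three residues with basic side chains (ε-amine, guanidinium, and imidazole respectively).
Of the listed options, only Arg belongs to this group.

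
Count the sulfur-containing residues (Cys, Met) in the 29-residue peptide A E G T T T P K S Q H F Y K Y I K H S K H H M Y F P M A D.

Matching residues: M23, M27.

2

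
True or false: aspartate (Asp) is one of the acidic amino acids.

True

Aspartate (D) and glutamate (E) have carboxylic-acid side chains and are the acidic amino acids.
Aspartate is in this group.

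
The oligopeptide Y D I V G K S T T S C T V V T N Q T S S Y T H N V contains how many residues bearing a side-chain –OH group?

S, T, and Y are the three residues with a side-chain hydroxyl.
Matching residues: Y1, S7, T8, T9, S10, T12, T15, T18, S19, S20, Y21, T22.

12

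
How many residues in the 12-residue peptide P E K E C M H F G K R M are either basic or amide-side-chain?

Basic: H, K, R. Amide-side-chain: N, Q.
Basic residues here: K3, H7, K10, R11 (4).
Amide-side-chain residues here: none (0).
The two groups share no amino acid, so total = 4 + 0 = 4.

4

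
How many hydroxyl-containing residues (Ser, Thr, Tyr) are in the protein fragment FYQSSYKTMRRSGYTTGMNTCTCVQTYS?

Matching residues: Y2, S4, S5, Y6, T8, S12, Y14, T15, T16, T20, T22, T26, Y27, S28.

14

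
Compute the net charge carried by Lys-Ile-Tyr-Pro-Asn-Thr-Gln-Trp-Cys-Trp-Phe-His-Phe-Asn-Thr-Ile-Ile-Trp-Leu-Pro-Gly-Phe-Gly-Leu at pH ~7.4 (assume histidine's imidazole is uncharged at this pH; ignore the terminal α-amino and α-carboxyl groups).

+1

At pH ~7.4 the Lys and Arg side chains are protonated (+1), the Asp and Glu side chains are deprotonated (−1), and with His taken as neutral all other side chains carry no charge.
Positive (K, R): Lys1 → +1.
Negative (D, E): none → −0.
Net charge = (+1) + (−0) = +1.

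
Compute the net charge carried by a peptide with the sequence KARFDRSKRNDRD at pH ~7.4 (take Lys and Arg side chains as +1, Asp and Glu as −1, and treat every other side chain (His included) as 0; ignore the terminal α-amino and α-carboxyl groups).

+3

Positive (K, R): K1, R3, R6, K8, R9, R12 → +6.
Negative (D, E): D5, D11, D13 → −3.
Net charge = (+6) + (−3) = +3.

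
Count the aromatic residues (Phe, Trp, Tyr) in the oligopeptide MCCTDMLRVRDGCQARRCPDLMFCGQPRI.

Matching residues: F23.

1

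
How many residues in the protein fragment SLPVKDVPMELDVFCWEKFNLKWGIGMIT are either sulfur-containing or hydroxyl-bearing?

Sulfur-containing: C, M. Hydroxyl-bearing: S, T, Y.
Sulfur-containing residues here: M9, C15, M27 (3).
Hydroxyl-bearing residues here: S1, T29 (2).
The two groups share no amino acid, so total = 3 + 2 = 5.

5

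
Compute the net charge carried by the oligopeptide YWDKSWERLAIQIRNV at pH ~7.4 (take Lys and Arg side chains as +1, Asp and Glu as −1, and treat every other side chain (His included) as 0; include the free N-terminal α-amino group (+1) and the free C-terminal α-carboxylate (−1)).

+1

Positive (K, R): K4, R8, R14 → +3.
Negative (D, E): D3, E7 → −2.
The N-terminus (+1) and C-terminus (−1) cancel.
Net charge = (+3) + (−2) = +1.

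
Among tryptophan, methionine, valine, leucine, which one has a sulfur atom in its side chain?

The sulfur-bearing residues are cysteine (–SH) and methionine (–S–CH₃).
Of the listed options, only methionine belongs to this group.

methionine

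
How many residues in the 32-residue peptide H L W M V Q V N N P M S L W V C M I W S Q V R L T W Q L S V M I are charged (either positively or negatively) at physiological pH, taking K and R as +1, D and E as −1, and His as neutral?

Charged side chains at pH ~7.4: K, R (positive); D, E (negative).
Matching residues: R23.

1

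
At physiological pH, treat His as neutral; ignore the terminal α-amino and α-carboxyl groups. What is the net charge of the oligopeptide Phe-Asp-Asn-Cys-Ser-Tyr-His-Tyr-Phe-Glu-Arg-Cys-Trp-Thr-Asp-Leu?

At pH ~7.4 the Lys and Arg side chains are protonated (+1), the Asp and Glu side chains are deprotonated (−1), and with His taken as neutral all other side chains carry no charge.
Positive (K, R): Arg11 → +1.
Negative (D, E): Asp2, Glu10, Asp15 → −3.
Net charge = (+1) + (−3) = −2.

-2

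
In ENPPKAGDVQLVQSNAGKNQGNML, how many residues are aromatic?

0

The aromatic amino acids are Phe (F, benzyl), Trp (W, indole), and Tyr (Y, phenol).
None of the 24 residues belong to this group.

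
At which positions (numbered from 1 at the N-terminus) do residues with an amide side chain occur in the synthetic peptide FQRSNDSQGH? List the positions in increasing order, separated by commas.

Only N (asparagine) and Q (glutamine) carry a side-chain carboxamide.
Matching residues: Q2, N5, Q8.

2, 5, 8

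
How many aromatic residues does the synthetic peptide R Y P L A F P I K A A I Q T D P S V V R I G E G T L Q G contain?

2

Phenylalanine (F), tryptophan (W), and tyrosine (Y) have aromatic ring side chains.
Matching residues: Y2, F6.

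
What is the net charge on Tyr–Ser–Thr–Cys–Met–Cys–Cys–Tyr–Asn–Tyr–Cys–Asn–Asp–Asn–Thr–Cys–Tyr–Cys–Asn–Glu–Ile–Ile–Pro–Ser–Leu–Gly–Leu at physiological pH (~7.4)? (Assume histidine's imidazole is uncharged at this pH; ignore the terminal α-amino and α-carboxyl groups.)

-2

Near pH 7.4, K and R contribute +1 each, D and E contribute −1 each, and every other side chain (His included, as stated) is uncharged.
Positive (K, R): none → +0.
Negative (D, E): Asp13, Glu20 → −2.
Net charge = (+0) + (−2) = −2.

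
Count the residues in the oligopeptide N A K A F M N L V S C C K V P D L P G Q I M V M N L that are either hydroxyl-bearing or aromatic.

Hydroxyl-bearing: S, T, Y. Aromatic: F, W, Y.
Hydroxyl-bearing residues here: S10 (1).
Aromatic residues here: F5 (1).
(Y belongs to both groups, but none appear in this sequence.) Total = 1 + 1 = 2.

2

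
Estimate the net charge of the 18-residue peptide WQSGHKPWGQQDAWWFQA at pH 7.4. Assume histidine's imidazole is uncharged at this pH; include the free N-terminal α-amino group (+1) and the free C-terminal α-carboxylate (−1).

0

The side chains ionized at physiological pH are Lys/Arg (+1) and Asp/Glu (−1); with His treated as neutral, nothing else contributes.
Positive (K, R): K6 → +1.
Negative (D, E): D12 → −1.
The N-terminus (+1) and C-terminus (−1) cancel.
Net charge = (+1) + (−1) = 0.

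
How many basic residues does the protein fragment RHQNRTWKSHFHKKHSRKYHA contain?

12

Lysine (K), arginine (R), and histidine (H) have basic, nitrogen-containing side chains.
Matching residues: R1, H2, R5, K8, H10, H12, K13, K14, H15, R17, K18, H20.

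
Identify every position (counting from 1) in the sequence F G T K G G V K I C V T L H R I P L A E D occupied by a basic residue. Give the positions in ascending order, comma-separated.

Lysine (K), arginine (R), and histidine (H) have basic, nitrogen-containing side chains.
Matching residues: K4, K8, H14, R15.

4, 8, 14, 15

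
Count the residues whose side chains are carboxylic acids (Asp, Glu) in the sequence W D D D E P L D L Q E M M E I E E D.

Matching residues: D2, D3, D4, E5, D8, E11, E14, E16, E17, D18.

10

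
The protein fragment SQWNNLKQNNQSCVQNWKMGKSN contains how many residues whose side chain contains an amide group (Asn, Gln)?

Matching residues: Q2, N4, N5, Q8, N9, N10, Q11, Q15, N16, N23.

10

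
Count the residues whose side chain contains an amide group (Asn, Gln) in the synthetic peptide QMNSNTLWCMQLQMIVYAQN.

7

Matching residues: Q1, N3, N5, Q11, Q13, Q19, N20.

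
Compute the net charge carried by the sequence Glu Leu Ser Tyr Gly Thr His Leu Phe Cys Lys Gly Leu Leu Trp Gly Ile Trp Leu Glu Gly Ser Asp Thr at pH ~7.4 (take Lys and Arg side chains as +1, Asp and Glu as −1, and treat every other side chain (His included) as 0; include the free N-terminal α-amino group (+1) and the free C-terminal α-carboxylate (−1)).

Positive (K, R): Lys11 → +1.
Negative (D, E): Glu1, Glu20, Asp23 → −3.
The N-terminus (+1) and C-terminus (−1) cancel.
Net charge = (+1) + (−3) = −2.

-2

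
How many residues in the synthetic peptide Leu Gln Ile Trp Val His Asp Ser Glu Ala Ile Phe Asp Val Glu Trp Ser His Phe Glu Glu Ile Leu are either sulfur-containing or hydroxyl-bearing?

Sulfur-containing: C, M. Hydroxyl-bearing: S, T, Y.
Sulfur-containing residues here: none (0).
Hydroxyl-bearing residues here: Ser8, Ser17 (2).
The two groups share no amino acid, so total = 0 + 2 = 2.

2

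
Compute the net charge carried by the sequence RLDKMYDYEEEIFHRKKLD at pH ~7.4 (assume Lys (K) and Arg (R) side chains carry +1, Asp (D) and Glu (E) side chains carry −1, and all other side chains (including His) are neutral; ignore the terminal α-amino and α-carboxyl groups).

Positive (K, R): R1, K4, R15, K16, K17 → +5.
Negative (D, E): D3, D7, E9, E10, E11, D19 → −6.
Net charge = (+5) + (−6) = −1.

-1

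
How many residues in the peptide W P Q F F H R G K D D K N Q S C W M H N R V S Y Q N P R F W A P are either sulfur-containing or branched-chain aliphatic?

3

Sulfur-containing: C, M. Branched-chain aliphatic: I, L, V.
Sulfur-containing residues here: C16, M18 (2).
Branched-chain aliphatic residues here: V22 (1).
The two groups share no amino acid, so total = 2 + 1 = 3.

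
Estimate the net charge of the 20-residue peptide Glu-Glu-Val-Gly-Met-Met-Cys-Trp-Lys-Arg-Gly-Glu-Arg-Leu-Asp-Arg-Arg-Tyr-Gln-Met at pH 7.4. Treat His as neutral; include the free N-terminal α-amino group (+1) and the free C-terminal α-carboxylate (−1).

+1

At pH ~7.4 the Lys and Arg side chains are protonated (+1), the Asp and Glu side chains are deprotonated (−1), and with His taken as neutral all other side chains carry no charge.
Positive (K, R): Lys9, Arg10, Arg13, Arg16, Arg17 → +5.
Negative (D, E): Glu1, Glu2, Glu12, Asp15 → −4.
The N-terminus (+1) and C-terminus (−1) cancel.
Net charge = (+5) + (−4) = +1.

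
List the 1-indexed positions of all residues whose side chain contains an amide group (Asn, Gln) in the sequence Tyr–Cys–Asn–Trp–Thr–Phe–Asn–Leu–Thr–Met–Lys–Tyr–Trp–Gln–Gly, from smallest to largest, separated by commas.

Matching residues: Asn3, Asn7, Gln14.

3, 7, 14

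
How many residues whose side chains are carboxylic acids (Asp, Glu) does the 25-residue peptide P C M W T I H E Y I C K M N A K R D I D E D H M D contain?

Matching residues: E8, D18, D20, E21, D22, D25.

6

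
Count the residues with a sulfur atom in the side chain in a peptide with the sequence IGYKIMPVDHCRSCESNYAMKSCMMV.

7

Only Cys (C) and Met (M) have a sulfur atom in the side chain.
Matching residues: M6, C11, C14, M20, C23, M24, M25.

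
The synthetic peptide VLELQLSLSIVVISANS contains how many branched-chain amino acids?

V, L, and I make up the branched-chain aliphatic group.
Matching residues: V1, L2, L4, L6, L8, I10, V11, V12, I13.

9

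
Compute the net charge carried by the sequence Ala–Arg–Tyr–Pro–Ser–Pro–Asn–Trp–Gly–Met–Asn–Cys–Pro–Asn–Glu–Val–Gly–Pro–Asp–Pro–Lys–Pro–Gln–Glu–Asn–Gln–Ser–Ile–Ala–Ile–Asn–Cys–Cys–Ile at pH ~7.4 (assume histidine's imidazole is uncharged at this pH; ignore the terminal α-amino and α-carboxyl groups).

The side chains ionized at physiological pH are Lys/Arg (+1) and Asp/Glu (−1); with His treated as neutral, nothing else contributes.
Positive (K, R): Arg2, Lys21 → +2.
Negative (D, E): Glu15, Asp19, Glu24 → −3.
Net charge = (+2) + (−3) = −1.

-1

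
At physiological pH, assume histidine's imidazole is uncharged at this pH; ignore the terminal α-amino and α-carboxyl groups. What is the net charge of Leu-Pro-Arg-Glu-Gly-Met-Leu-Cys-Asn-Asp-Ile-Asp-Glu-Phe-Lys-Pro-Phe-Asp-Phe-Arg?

Near pH 7.4, K and R contribute +1 each, D and E contribute −1 each, and every other side chain (His included, as stated) is uncharged.
Positive (K, R): Arg3, Lys15, Arg20 → +3.
Negative (D, E): Glu4, Asp10, Asp12, Glu13, Asp18 → −5.
Net charge = (+3) + (−5) = −2.

-2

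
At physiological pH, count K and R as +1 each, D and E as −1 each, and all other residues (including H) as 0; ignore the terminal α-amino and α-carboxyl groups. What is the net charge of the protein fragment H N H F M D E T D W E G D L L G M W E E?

Positive (K, R): none → +0.
Negative (D, E): D6, E7, D9, E11, D13, E19, E20 → −7.
Net charge = (+0) + (−7) = −7.

-7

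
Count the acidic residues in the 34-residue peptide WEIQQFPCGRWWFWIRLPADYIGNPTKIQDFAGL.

Only D (aspartate) and E (glutamate) carry a side-chain carboxylic acid.
Matching residues: E2, D20, D30.

3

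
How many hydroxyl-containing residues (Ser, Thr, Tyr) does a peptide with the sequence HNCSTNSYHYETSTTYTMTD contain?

Matching residues: S4, T5, S7, Y8, Y10, T12, S13, T14, T15, Y16, T17, T19.

12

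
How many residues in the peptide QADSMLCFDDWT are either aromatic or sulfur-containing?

4

Aromatic: F, W, Y. Sulfur-containing: C, M.
Aromatic residues here: F8, W11 (2).
Sulfur-containing residues here: M5, C7 (2).
The two groups share no amino acid, so total = 2 + 2 = 4.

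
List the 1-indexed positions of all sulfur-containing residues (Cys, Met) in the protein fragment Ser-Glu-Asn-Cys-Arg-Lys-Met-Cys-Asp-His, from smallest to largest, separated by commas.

4, 7, 8

Matching residues: Cys4, Met7, Cys8.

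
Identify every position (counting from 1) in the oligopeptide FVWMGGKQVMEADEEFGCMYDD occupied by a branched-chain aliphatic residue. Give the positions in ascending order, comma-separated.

The BCAAs are Val, Leu, and Ile — aliphatic side chains with a branch point.
Matching residues: V2, V9.

2, 9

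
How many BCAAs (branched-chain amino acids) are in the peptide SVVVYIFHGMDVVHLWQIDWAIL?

The BCAAs are Val, Leu, and Ile — aliphatic side chains with a branch point.
Matching residues: V2, V3, V4, I6, V12, V13, L15, I18, I22, L23.

10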